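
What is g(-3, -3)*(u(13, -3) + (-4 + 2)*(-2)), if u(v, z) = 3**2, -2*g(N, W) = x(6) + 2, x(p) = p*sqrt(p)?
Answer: -13 - 39*sqrt(6) ≈ -108.53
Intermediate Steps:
x(p) = p**(3/2)
g(N, W) = -1 - 3*sqrt(6) (g(N, W) = -(6**(3/2) + 2)/2 = -(6*sqrt(6) + 2)/2 = -(2 + 6*sqrt(6))/2 = -1 - 3*sqrt(6))
u(v, z) = 9
g(-3, -3)*(u(13, -3) + (-4 + 2)*(-2)) = (-1 - 3*sqrt(6))*(9 + (-4 + 2)*(-2)) = (-1 - 3*sqrt(6))*(9 - 2*(-2)) = (-1 - 3*sqrt(6))*(9 + 4) = (-1 - 3*sqrt(6))*13 = -13 - 39*sqrt(6)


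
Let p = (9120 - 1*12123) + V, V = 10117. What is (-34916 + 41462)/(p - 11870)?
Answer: -3273/2378 ≈ -1.3764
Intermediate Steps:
p = 7114 (p = (9120 - 1*12123) + 10117 = (9120 - 12123) + 10117 = -3003 + 10117 = 7114)
(-34916 + 41462)/(p - 11870) = (-34916 + 41462)/(7114 - 11870) = 6546/(-4756) = 6546*(-1/4756) = -3273/2378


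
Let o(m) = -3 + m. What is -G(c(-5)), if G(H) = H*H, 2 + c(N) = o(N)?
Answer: -100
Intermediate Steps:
c(N) = -5 + N (c(N) = -2 + (-3 + N) = -5 + N)
G(H) = H**2
-G(c(-5)) = -(-5 - 5)**2 = -1*(-10)**2 = -1*100 = -100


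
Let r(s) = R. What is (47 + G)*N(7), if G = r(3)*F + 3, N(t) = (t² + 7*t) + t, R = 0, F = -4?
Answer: 5250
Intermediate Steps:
r(s) = 0
N(t) = t² + 8*t
G = 3 (G = 0*(-4) + 3 = 0 + 3 = 3)
(47 + G)*N(7) = (47 + 3)*(7*(8 + 7)) = 50*(7*15) = 50*105 = 5250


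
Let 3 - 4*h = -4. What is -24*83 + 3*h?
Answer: -7947/4 ≈ -1986.8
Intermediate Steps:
h = 7/4 (h = ¾ - ¼*(-4) = ¾ + 1 = 7/4 ≈ 1.7500)
-24*83 + 3*h = -24*83 + 3*(7/4) = -1992 + 21/4 = -7947/4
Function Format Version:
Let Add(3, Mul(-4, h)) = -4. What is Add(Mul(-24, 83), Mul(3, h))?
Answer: Rational(-7947, 4) ≈ -1986.8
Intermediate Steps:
h = Rational(7, 4) (h = Add(Rational(3, 4), Mul(Rational(-1, 4), -4)) = Add(Rational(3, 4), 1) = Rational(7, 4) ≈ 1.7500)
Add(Mul(-24, 83), Mul(3, h)) = Add(Mul(-24, 83), Mul(3, Rational(7, 4))) = Add(-1992, Rational(21, 4)) = Rational(-7947, 4)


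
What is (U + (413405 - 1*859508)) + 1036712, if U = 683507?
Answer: 1274116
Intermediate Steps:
(U + (413405 - 1*859508)) + 1036712 = (683507 + (413405 - 1*859508)) + 1036712 = (683507 + (413405 - 859508)) + 1036712 = (683507 - 446103) + 1036712 = 237404 + 1036712 = 1274116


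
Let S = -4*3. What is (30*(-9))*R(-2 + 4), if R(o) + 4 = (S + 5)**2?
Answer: -12150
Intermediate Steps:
S = -12
R(o) = 45 (R(o) = -4 + (-12 + 5)**2 = -4 + (-7)**2 = -4 + 49 = 45)
(30*(-9))*R(-2 + 4) = (30*(-9))*45 = -270*45 = -12150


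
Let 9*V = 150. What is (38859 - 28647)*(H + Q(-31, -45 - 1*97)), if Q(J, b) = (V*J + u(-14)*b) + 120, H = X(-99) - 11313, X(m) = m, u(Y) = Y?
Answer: -100288648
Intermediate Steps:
V = 50/3 (V = (⅑)*150 = 50/3 ≈ 16.667)
H = -11412 (H = -99 - 11313 = -11412)
Q(J, b) = 120 - 14*b + 50*J/3 (Q(J, b) = (50*J/3 - 14*b) + 120 = (-14*b + 50*J/3) + 120 = 120 - 14*b + 50*J/3)
(38859 - 28647)*(H + Q(-31, -45 - 1*97)) = (38859 - 28647)*(-11412 + (120 - 14*(-45 - 1*97) + (50/3)*(-31))) = 10212*(-11412 + (120 - 14*(-45 - 97) - 1550/3)) = 10212*(-11412 + (120 - 14*(-142) - 1550/3)) = 10212*(-11412 + (120 + 1988 - 1550/3)) = 10212*(-11412 + 4774/3) = 10212*(-29462/3) = -100288648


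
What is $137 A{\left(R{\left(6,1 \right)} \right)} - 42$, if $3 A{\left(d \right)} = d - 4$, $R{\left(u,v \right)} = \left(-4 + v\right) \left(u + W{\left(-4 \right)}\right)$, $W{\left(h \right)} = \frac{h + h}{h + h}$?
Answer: $- \frac{3551}{3} \approx -1183.7$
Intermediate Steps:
$W{\left(h \right)} = 1$ ($W{\left(h \right)} = \frac{2 h}{2 h} = 2 h \frac{1}{2 h} = 1$)
$R{\left(u,v \right)} = \left(1 + u\right) \left(-4 + v\right)$ ($R{\left(u,v \right)} = \left(-4 + v\right) \left(u + 1\right) = \left(-4 + v\right) \left(1 + u\right) = \left(1 + u\right) \left(-4 + v\right)$)
$A{\left(d \right)} = - \frac{4}{3} + \frac{d}{3}$ ($A{\left(d \right)} = \frac{d - 4}{3} = \frac{-4 + d}{3} = - \frac{4}{3} + \frac{d}{3}$)
$137 A{\left(R{\left(6,1 \right)} \right)} - 42 = 137 \left(- \frac{4}{3} + \frac{-4 + 1 - 24 + 6 \cdot 1}{3}\right) - 42 = 137 \left(- \frac{4}{3} + \frac{-4 + 1 - 24 + 6}{3}\right) - 42 = 137 \left(- \frac{4}{3} + \frac{1}{3} \left(-21\right)\right) - 42 = 137 \left(- \frac{4}{3} - 7\right) - 42 = 137 \left(- \frac{25}{3}\right) - 42 = - \frac{3425}{3} - 42 = - \frac{3551}{3}$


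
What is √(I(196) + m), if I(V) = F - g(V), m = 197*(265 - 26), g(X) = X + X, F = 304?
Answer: √46995 ≈ 216.78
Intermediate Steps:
g(X) = 2*X
m = 47083 (m = 197*239 = 47083)
I(V) = 304 - 2*V
√(I(196) + m) = √((304 - 2*196) + 47083) = √((304 - 392) + 47083) = √(-88 + 47083) = √46995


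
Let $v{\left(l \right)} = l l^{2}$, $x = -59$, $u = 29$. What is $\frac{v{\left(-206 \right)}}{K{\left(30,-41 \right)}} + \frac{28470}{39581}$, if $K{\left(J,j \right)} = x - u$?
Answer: $\frac{43251540557}{435391} \approx 99340.0$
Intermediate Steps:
$v{\left(l \right)} = l^{3}$
$K{\left(J,j \right)} = -88$ ($K{\left(J,j \right)} = -59 - 29 = -88$)
$\frac{v{\left(-206 \right)}}{K{\left(30,-41 \right)}} + \frac{28470}{39581} = \frac{\left(-206\right)^{3}}{-88} + \frac{28470}{39581} = \left(-8741816\right) \left(- \frac{1}{88}\right) + 28470 \cdot \frac{1}{39581} = \frac{1092727}{11} + \frac{28470}{39581} = \frac{43251540557}{435391}$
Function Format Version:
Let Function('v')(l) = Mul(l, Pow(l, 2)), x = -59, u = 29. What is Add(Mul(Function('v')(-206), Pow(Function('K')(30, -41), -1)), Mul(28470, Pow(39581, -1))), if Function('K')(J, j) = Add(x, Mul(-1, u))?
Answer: Rational(43251540557, 435391) ≈ 99340.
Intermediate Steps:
Function('v')(l) = Pow(l, 3)
Function('K')(J, j) = -88 (Function('K')(J, j) = Add(-59, Mul(-1, 29)) = Add(-59, -29) = -88)
Add(Mul(Function('v')(-206), Pow(Function('K')(30, -41), -1)), Mul(28470, Pow(39581, -1))) = Add(Mul(Pow(-206, 3), Pow(-88, -1)), Mul(28470, Pow(39581, -1))) = Add(Mul(-8741816, Rational(-1, 88)), Mul(28470, Rational(1, 39581))) = Add(Rational(1092727, 11), Rational(28470, 39581)) = Rational(43251540557, 435391)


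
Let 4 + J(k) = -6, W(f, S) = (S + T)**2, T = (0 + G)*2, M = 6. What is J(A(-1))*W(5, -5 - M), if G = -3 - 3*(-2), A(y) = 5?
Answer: -250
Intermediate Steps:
G = 3 (G = -3 + 6 = 3)
T = 6 (T = (0 + 3)*2 = 3*2 = 6)
W(f, S) = (6 + S)**2 (W(f, S) = (S + 6)**2 = (6 + S)**2)
J(k) = -10 (J(k) = -4 - 6 = -10)
J(A(-1))*W(5, -5 - M) = -10*(6 + (-5 - 1*6))**2 = -10*(6 + (-5 - 6))**2 = -10*(6 - 11)**2 = -10*(-5)**2 = -10*25 = -250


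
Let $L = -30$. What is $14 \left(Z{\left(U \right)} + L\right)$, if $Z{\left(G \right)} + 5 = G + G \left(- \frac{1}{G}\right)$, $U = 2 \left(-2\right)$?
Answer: $-560$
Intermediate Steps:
$U = -4$
$Z{\left(G \right)} = -6 + G$ ($Z{\left(G \right)} = -5 + \left(G + G \left(- \frac{1}{G}\right)\right) = -5 + \left(G - 1\right) = -5 + \left(-1 + G\right) = -6 + G$)
$14 \left(Z{\left(U \right)} + L\right) = 14 \left(\left(-6 - 4\right) - 30\right) = 14 \left(-10 - 30\right) = 14 \left(-40\right) = -560$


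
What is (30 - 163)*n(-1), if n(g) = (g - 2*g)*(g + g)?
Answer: 266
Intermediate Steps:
n(g) = -2*g² (n(g) = (-g)*(2*g) = -2*g²)
(30 - 163)*n(-1) = (30 - 163)*(-2*(-1)²) = -(-266) = -133*(-2) = 266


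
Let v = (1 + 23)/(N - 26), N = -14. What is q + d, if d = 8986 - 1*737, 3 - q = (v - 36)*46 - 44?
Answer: 49898/5 ≈ 9979.6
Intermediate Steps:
v = -⅗ (v = (1 + 23)/(-14 - 26) = 24/(-40) = 24*(-1/40) = -⅗ ≈ -0.60000)
q = 8653/5 (q = 3 - ((-⅗ - 36)*46 - 44) = 3 - (-183/5*46 - 44) = 3 - (-8418/5 - 44) = 3 - 1*(-8638/5) = 3 + 8638/5 = 8653/5 ≈ 1730.6)
d = 8249 (d = 8986 - 737 = 8249)
q + d = 8653/5 + 8249 = 49898/5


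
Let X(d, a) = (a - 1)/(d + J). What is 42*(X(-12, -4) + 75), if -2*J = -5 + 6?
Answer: 15834/5 ≈ 3166.8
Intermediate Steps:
J = -½ (J = -(-5 + 6)/2 = -½*1 = -½ ≈ -0.50000)
X(d, a) = (-1 + a)/(-½ + d) (X(d, a) = (a - 1)/(d - ½) = (-1 + a)/(-½ + d))
42*(X(-12, -4) + 75) = 42*(2*(-1 - 4)/(-1 + 2*(-12)) + 75) = 42*(2*(-5)/(-1 - 24) + 75) = 42*(2*(-5)/(-25) + 75) = 42*(2*(-1/25)*(-5) + 75) = 42*(⅖ + 75) = 42*(377/5) = 15834/5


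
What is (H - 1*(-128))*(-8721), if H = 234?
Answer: -3157002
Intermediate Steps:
(H - 1*(-128))*(-8721) = (234 - 1*(-128))*(-8721) = (234 + 128)*(-8721) = 362*(-8721) = -3157002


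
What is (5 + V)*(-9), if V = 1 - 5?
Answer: -9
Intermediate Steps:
V = -4
(5 + V)*(-9) = (5 - 4)*(-9) = 1*(-9) = -9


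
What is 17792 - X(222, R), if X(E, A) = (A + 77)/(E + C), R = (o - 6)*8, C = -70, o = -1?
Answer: 2704363/152 ≈ 17792.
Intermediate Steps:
R = -56 (R = (-1 - 6)*8 = -7*8 = -56)
X(E, A) = (77 + A)/(-70 + E) (X(E, A) = (A + 77)/(E - 70) = (77 + A)/(-70 + E))
17792 - X(222, R) = 17792 - (77 - 56)/(-70 + 222) = 17792 - 21/152 = 2704363/152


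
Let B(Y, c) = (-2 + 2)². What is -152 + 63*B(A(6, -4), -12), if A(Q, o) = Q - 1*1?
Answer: -152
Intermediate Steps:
A(Q, o) = -1 + Q (A(Q, o) = Q - 1 = -1 + Q)
B(Y, c) = 0 (B(Y, c) = 0² = 0)
-152 + 63*B(A(6, -4), -12) = -152 + 63*0 = -152 + 0 = -152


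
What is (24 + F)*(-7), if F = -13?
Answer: -77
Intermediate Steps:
(24 + F)*(-7) = (24 - 13)*(-7) = 11*(-7) = -77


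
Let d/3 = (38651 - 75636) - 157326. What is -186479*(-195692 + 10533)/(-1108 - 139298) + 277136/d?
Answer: -6709234702218143/27282430266 ≈ -2.4592e+5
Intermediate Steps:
d = -582933 (d = 3*((38651 - 75636) - 157326) = 3*(-36985 - 157326) = 3*(-194311) = -582933)
-186479*(-195692 + 10533)/(-1108 - 139298) + 277136/d = -186479*(-195692 + 10533)/(-1108 - 139298) + 277136/(-582933) = -186479/((-140406/(-185159))) + 277136*(-1/582933) = -186479/((-140406*(-1/185159))) - 277136/582933 = -186479/140406/185159 - 277136/582933 = -186479*185159/140406 - 277136/582933 = -34528265161/140406 - 277136/582933 = -6709234702218143/27282430266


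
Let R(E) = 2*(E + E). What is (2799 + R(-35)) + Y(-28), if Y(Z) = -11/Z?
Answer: 74463/28 ≈ 2659.4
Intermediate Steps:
R(E) = 4*E (R(E) = 2*(2*E) = 4*E)
(2799 + R(-35)) + Y(-28) = (2799 + 4*(-35)) - 11/(-28) = (2799 - 140) - 11*(-1/28) = 2659 + 11/28 = 74463/28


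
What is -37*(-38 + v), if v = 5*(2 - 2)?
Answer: 1406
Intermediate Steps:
v = 0 (v = 5*0 = 0)
-37*(-38 + v) = -37*(-38 + 0) = -37*(-38) = 1406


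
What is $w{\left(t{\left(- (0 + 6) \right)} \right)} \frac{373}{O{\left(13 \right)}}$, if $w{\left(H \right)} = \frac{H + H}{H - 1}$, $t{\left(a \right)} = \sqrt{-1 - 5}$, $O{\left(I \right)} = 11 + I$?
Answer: $\frac{373 \sqrt{6}}{12 \left(i + \sqrt{6}\right)} \approx 26.643 - 10.877 i$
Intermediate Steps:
$t{\left(a \right)} = i \sqrt{6}$ ($t{\left(a \right)} = \sqrt{-6} = i \sqrt{6}$)
$w{\left(H \right)} = \frac{2 H}{-1 + H}$
$w{\left(t{\left(- (0 + 6) \right)} \right)} \frac{373}{O{\left(13 \right)}} = \frac{2 i \sqrt{6}}{-1 + i \sqrt{6}} \frac{373}{11 + 13} = \frac{2 i \sqrt{6}}{-1 + i \sqrt{6}} \cdot \frac{373}{24} = \frac{373 i \sqrt{6}}{12 \left(-1 + i \sqrt{6}\right)}$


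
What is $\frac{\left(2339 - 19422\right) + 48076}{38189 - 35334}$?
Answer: $\frac{30993}{2855} \approx 10.856$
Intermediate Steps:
$\frac{\left(2339 - 19422\right) + 48076}{38189 - 35334} = \frac{\left(2339 - 19422\right) + 48076}{2855} = \left(-17083 + 48076\right) \frac{1}{2855} = 30993 \cdot \frac{1}{2855} = \frac{30993}{2855}$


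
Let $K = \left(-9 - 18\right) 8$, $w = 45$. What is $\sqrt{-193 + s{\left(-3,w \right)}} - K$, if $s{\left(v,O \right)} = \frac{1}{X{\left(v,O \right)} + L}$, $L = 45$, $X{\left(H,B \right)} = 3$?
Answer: $216 + \frac{i \sqrt{27789}}{12} \approx 216.0 + 13.892 i$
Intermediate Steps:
$s{\left(v,O \right)} = \frac{1}{48}$ ($s{\left(v,O \right)} = \frac{1}{3 + 45} = \frac{1}{48}$)
$K = -216$ ($K = \left(-27\right) 8 = -216$)
$\sqrt{-193 + s{\left(-3,w \right)}} - K = \sqrt{-193 + \frac{1}{48}} - -216 = \sqrt{- \frac{9263}{48}} + 216 = \frac{i \sqrt{27789}}{12} + 216 = 216 + \frac{i \sqrt{27789}}{12}$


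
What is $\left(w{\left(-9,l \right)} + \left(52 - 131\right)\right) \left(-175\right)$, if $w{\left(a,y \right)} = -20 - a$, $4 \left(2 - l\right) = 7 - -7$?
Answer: $15750$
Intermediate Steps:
$l = - \frac{3}{2}$ ($l = 2 - \frac{7 - -7}{4} = 2 - \frac{7 + 7}{4} = 2 - \frac{7}{2} = - \frac{3}{2} \approx -1.5$)
$\left(w{\left(-9,l \right)} + \left(52 - 131\right)\right) \left(-175\right) = \left(\left(-20 - -9\right) + \left(52 - 131\right)\right) \left(-175\right) = \left(\left(-20 + 9\right) - 79\right) \left(-175\right) = \left(-11 - 79\right) \left(-175\right) = \left(-90\right) \left(-175\right) = 15750$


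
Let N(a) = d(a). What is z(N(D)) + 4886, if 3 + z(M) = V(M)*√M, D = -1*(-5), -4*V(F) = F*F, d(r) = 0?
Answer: 4883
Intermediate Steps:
V(F) = -F²/4 (V(F) = -F*F/4 = -F²/4)
D = 5
N(a) = 0
z(M) = -3 - M^(5/2)/4 (z(M) = -3 + (-M²/4)*√M = -3 - M^(5/2)/4)
z(N(D)) + 4886 = (-3 - 0^(5/2)/4) + 4886 = (-3 - ¼*0) + 4886 = (-3 + 0) + 4886 = -3 + 4886 = 4883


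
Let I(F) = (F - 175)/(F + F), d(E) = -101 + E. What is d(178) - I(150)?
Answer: 925/12 ≈ 77.083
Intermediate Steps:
I(F) = (-175 + F)/(2*F) (I(F) = (-175 + F)/((2*F)) = (-175 + F)*(1/(2*F)) = (-175 + F)/(2*F))
d(178) - I(150) = (-101 + 178) - (-175 + 150)/(2*150) = 77 - (-25)/(2*150) = 77 - 1*(-1/12) = 77 + 1/12 = 925/12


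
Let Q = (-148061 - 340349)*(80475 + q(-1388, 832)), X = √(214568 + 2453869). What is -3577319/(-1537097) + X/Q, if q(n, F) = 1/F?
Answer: 3577319/1537097 - 96*√296493/1257753450785 ≈ 2.3273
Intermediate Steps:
X = 3*√296493 (X = √2668437 = 3*√296493 ≈ 1633.5)
Q = -1257753450785/32 (Q = (-148061 - 340349)*(80475 + 1/832) = -488410*(80475 + 1/832) = -488410*66955201/832 = -1257753450785/32 ≈ -3.9305e+10)
-3577319/(-1537097) + X/Q = -3577319/(-1537097) + (3*√296493)/(-1257753450785/32) = -3577319*(-1/1537097) + (3*√296493)*(-32/1257753450785) = 3577319/1537097 - 96*√296493/1257753450785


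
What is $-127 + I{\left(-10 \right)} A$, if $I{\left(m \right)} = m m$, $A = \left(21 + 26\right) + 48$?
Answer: $9373$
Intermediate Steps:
$A = 95$ ($A = 47 + 48 = 95$)
$I{\left(m \right)} = m^{2}$
$-127 + I{\left(-10 \right)} A = -127 + \left(-10\right)^{2} \cdot 95 = -127 + 100 \cdot 95 = -127 + 9500 = 9373$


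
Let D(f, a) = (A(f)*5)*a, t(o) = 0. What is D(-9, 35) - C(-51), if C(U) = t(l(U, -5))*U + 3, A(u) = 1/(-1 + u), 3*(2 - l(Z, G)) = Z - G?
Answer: -41/2 ≈ -20.500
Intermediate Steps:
l(Z, G) = 2 - Z/3 + G/3 (l(Z, G) = 2 - (Z - G)/3 = 2 + (-Z/3 + G/3) = 2 - Z/3 + G/3)
C(U) = 3 (C(U) = 0*U + 3 = 0 + 3 = 3)
D(f, a) = 5*a/(-1 + f) (D(f, a) = (5/(-1 + f))*a = 5*a/(-1 + f))
D(-9, 35) - C(-51) = 5*35/(-1 - 9) - 1*3 = 5*35/(-10) - 3 = 5*35*(-⅒) - 3 = -35/2 - 3 = -41/2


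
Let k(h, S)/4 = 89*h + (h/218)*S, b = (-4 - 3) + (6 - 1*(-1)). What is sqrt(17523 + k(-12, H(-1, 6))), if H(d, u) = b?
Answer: sqrt(13251) ≈ 115.11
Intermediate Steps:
b = 0 (b = -7 + (6 + 1) = -7 + 7 = 0)
H(d, u) = 0
k(h, S) = 356*h + 2*S*h/109 (k(h, S) = 4*(89*h + (h/218)*S) = 4*(89*h + S*h/218) = 356*h + 2*S*h/109)
sqrt(17523 + k(-12, H(-1, 6))) = sqrt(17523 + (2/109)*(-12)*(19402 + 0)) = sqrt(17523 + (2/109)*(-12)*19402) = sqrt(17523 - 4272) = sqrt(13251)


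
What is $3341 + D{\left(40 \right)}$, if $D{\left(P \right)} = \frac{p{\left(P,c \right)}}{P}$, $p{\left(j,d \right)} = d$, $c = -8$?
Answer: $\frac{16704}{5} \approx 3340.8$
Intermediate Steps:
$D{\left(P \right)} = - \frac{8}{P}$
$3341 + D{\left(40 \right)} = 3341 - \frac{8}{40} = 3341 - \frac{1}{5} = \frac{16704}{5}$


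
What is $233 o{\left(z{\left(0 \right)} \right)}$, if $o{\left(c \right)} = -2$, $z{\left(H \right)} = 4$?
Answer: $-466$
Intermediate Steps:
$233 o{\left(z{\left(0 \right)} \right)} = 233 \left(-2\right) = -466$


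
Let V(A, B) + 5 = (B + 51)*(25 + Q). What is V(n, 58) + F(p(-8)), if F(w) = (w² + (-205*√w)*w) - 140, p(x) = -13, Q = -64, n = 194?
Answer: -4227 + 2665*I*√13 ≈ -4227.0 + 9608.8*I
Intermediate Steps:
V(A, B) = -1994 - 39*B (V(A, B) = -5 + (B + 51)*(25 - 64) = -5 + (51 + B)*(-39) = -5 + (-1989 - 39*B) = -1994 - 39*B)
F(w) = -140 + w² - 205*w^(3/2) (F(w) = (w² - 205*w^(3/2)) - 140 = -140 + w² - 205*w^(3/2))
V(n, 58) + F(p(-8)) = (-1994 - 39*58) + (-140 + (-13)² - (-2665)*I*√13) = (-1994 - 2262) + (-140 + 169 - (-2665)*I*√13) = -4256 + (-140 + 169 + 2665*I*√13) = -4256 + (29 + 2665*I*√13) = -4227 + 2665*I*√13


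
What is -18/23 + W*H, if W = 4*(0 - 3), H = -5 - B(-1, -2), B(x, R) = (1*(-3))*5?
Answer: -2778/23 ≈ -120.78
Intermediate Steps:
B(x, R) = -15 (B(x, R) = -3*5 = -15)
H = 10 (H = -5 - 1*(-15) = -5 + 15 = 10)
W = -12 (W = 4*(-3) = -12)
-18/23 + W*H = -18/23 - 12*10 = -18*1/23 - 120 = -18/23 - 120 = -2778/23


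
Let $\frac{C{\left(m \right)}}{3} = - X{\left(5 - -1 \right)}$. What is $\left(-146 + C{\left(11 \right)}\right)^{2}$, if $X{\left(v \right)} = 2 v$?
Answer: $33124$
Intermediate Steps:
$C{\left(m \right)} = -36$ ($C{\left(m \right)} = 3 \left(- 2 \left(5 - -1\right)\right) = 3 \left(- 2 \left(5 + 1\right)\right) = 3 \left(- 2 \cdot 6\right) = 3 \left(\left(-1\right) 12\right) = 3 \left(-12\right) = -36$)
$\left(-146 + C{\left(11 \right)}\right)^{2} = \left(-146 - 36\right)^{2} = \left(-182\right)^{2} = 33124$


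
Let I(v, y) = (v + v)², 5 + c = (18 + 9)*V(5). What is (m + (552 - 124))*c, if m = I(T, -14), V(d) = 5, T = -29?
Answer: 492960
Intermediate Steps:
c = 130 (c = -5 + (18 + 9)*5 = -5 + 27*5 = -5 + 135 = 130)
I(v, y) = 4*v² (I(v, y) = (2*v)² = 4*v²)
m = 3364 (m = 4*(-29)² = 4*841 = 3364)
(m + (552 - 124))*c = (3364 + (552 - 124))*130 = (3364 + 428)*130 = 3792*130 = 492960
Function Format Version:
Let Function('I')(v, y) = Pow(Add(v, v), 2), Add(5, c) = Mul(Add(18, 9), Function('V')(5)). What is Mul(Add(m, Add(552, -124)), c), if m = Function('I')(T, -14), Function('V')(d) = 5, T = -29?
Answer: 492960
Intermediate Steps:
c = 130 (c = Add(-5, Mul(Add(18, 9), 5)) = Add(-5, Mul(27, 5)) = Add(-5, 135) = 130)
Function('I')(v, y) = Mul(4, Pow(v, 2)) (Function('I')(v, y) = Pow(Mul(2, v), 2) = Mul(4, Pow(v, 2)))
m = 3364 (m = Mul(4, Pow(-29, 2)) = Mul(4, 841) = 3364)
Mul(Add(m, Add(552, -124)), c) = Mul(Add(3364, Add(552, -124)), 130) = Mul(Add(3364, 428), 130) = Mul(3792, 130) = 492960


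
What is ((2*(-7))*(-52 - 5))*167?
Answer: 133266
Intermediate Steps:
((2*(-7))*(-52 - 5))*167 = -14*(-57)*167 = 798*167 = 133266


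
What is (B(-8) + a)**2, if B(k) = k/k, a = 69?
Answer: 4900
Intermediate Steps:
B(k) = 1
(B(-8) + a)**2 = (1 + 69)**2 = 70**2 = 4900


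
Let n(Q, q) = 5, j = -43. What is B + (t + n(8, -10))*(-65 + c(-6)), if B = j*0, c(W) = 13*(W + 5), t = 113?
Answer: -9204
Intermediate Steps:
c(W) = 65 + 13*W (c(W) = 13*(5 + W) = 65 + 13*W)
B = 0 (B = -43*0 = 0)
B + (t + n(8, -10))*(-65 + c(-6)) = 0 + (113 + 5)*(-65 + (65 + 13*(-6))) = 0 + 118*(-65 + (65 - 78)) = 0 + 118*(-65 - 13) = 0 + 118*(-78) = 0 - 9204 = -9204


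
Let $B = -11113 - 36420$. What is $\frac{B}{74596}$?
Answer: $- \frac{47533}{74596} \approx -0.63721$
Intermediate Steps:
$B = -47533$
$\frac{B}{74596} = - \frac{47533}{74596}$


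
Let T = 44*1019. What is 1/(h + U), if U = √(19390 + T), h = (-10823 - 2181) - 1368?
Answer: -7186/103245079 - √64226/206490158 ≈ -7.0829e-5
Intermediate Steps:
T = 44836
h = -14372 (h = -13004 - 1368 = -14372)
U = √64226 (U = √(19390 + 44836) = √64226 ≈ 253.43)
1/(h + U) = 1/(-14372 + √64226)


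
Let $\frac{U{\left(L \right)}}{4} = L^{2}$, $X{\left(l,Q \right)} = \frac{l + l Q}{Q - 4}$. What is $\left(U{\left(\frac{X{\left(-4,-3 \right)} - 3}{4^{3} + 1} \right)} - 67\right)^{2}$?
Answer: $\frac{192302314370721}{42859350625} \approx 4486.8$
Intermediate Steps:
$X{\left(l,Q \right)} = \frac{l + Q l}{-4 + Q}$
$U{\left(L \right)} = 4 L^{2}$
$\left(U{\left(\frac{X{\left(-4,-3 \right)} - 3}{4^{3} + 1} \right)} - 67\right)^{2} = \left(4 \left(\frac{- \frac{4 \left(1 - 3\right)}{-4 - 3} - 3}{4^{3} + 1}\right)^{2} - 67\right)^{2} = \left(4 \left(\frac{\left(-4\right) \frac{1}{-7} \left(-2\right) - 3}{64 + 1}\right)^{2} - 67\right)^{2} = \left(4 \left(\frac{\left(-4\right) \left(- \frac{1}{7}\right) \left(-2\right) - 3}{65}\right)^{2} - 67\right)^{2} = \left(4 \left(\left(- \frac{8}{7} - 3\right) \frac{1}{65}\right)^{2} - 67\right)^{2} = \left(4 \left(\left(- \frac{29}{7}\right) \frac{1}{65}\right)^{2} - 67\right)^{2} = \left(4 \left(- \frac{29}{455}\right)^{2} - 67\right)^{2} = \left(4 \cdot \frac{841}{207025} - 67\right)^{2} = \left(\frac{3364}{207025} - 67\right)^{2} = \left(- \frac{13867311}{207025}\right)^{2} = \frac{192302314370721}{42859350625}$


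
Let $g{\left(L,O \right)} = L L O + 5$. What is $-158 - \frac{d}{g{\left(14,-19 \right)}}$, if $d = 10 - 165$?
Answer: $- \frac{587757}{3719} \approx -158.04$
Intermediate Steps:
$d = -155$
$g{\left(L,O \right)} = 5 + O L^{2}$ ($g{\left(L,O \right)} = L^{2} O + 5 = O L^{2} + 5 = 5 + O L^{2}$)
$-158 - \frac{d}{g{\left(14,-19 \right)}} = -158 - - \frac{155}{5 - 19 \cdot 14^{2}} = -158 - - \frac{155}{5 - 3724} = -158 - - \frac{155}{-3719} = -158 - \left(-155\right) \left(- \frac{1}{3719}\right) = -158 - \frac{155}{3719} = - \frac{587757}{3719}$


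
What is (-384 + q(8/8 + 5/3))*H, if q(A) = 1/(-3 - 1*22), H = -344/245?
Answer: 3302744/6125 ≈ 539.22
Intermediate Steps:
H = -344/245 (H = -344*1/245 = -344/245 ≈ -1.4041)
q(A) = -1/25 (q(A) = 1/(-3 - 22) = 1/(-25) = -1/25)
(-384 + q(8/8 + 5/3))*H = (-384 - 1/25)*(-344/245) = -9601/25*(-344/245) = 3302744/6125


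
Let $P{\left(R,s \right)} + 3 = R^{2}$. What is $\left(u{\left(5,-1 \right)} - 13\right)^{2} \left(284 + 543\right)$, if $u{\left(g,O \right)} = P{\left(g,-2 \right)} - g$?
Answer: $13232$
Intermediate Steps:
$P{\left(R,s \right)} = -3 + R^{2}$
$u{\left(g,O \right)} = -3 + g^{2} - g$ ($u{\left(g,O \right)} = \left(-3 + g^{2}\right) - g = -3 + g^{2} - g$)
$\left(u{\left(5,-1 \right)} - 13\right)^{2} \left(284 + 543\right) = \left(\left(-3 + 5^{2} - 5\right) - 13\right)^{2} \left(284 + 543\right) = \left(\left(-3 + 25 - 5\right) - 13\right)^{2} \cdot 827 = \left(17 - 13\right)^{2} \cdot 827 = 4^{2} \cdot 827 = 16 \cdot 827 = 13232$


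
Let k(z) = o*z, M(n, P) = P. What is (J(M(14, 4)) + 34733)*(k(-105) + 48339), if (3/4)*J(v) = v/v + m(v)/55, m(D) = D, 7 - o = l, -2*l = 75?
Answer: 166840410091/110 ≈ 1.5167e+9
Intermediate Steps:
l = -75/2 (l = -½*75 = -75/2 ≈ -37.500)
o = 89/2 (o = 7 - 1*(-75/2) = 7 + 75/2 = 89/2 ≈ 44.500)
k(z) = 89*z/2
J(v) = 4/3 + 4*v/165 (J(v) = 4*(v/v + v/55)/3 = 4*(1 + v*(1/55))/3 = 4*(1 + v/55)/3 = 4/3 + 4*v/165)
(J(M(14, 4)) + 34733)*(k(-105) + 48339) = ((4/3 + (4/165)*4) + 34733)*((89/2)*(-105) + 48339) = ((4/3 + 16/165) + 34733)*(-9345/2 + 48339) = (236/165 + 34733)*(87333/2) = (5731181/165)*(87333/2) = 166840410091/110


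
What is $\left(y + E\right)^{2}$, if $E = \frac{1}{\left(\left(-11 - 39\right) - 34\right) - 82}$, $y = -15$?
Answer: $\frac{6205081}{27556} \approx 225.18$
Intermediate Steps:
$E = - \frac{1}{166}$ ($E = \frac{1}{\left(-50 - 34\right) - 82} = \frac{1}{-84 - 82} = \frac{1}{-166} = - \frac{1}{166} \approx -0.0060241$)
$\left(y + E\right)^{2} = \left(-15 - \frac{1}{166}\right)^{2} = \left(- \frac{2491}{166}\right)^{2} = \frac{6205081}{27556}$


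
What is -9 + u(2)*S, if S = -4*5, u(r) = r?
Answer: -49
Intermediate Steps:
S = -20
-9 + u(2)*S = -9 + 2*(-20) = -9 - 40 = -49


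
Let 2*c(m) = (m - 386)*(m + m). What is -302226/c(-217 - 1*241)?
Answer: -151113/193276 ≈ -0.78185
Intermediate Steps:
c(m) = m*(-386 + m) (c(m) = ((m - 386)*(m + m))/2 = ((-386 + m)*(2*m))/2 = (2*m*(-386 + m))/2 = m*(-386 + m))
-302226/c(-217 - 1*241) = -302226*1/((-386 + (-217 - 1*241))*(-217 - 1*241)) = -302226*1/((-386 + (-217 - 241))*(-217 - 241)) = -302226*(-1/(458*(-386 - 458))) = -302226/((-458*(-844))) = -302226/386552 = -302226*1/386552 = -151113/193276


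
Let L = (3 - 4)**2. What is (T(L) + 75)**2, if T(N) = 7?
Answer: 6724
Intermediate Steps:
L = 1 (L = (-1)**2 = 1)
(T(L) + 75)**2 = (7 + 75)**2 = 82**2 = 6724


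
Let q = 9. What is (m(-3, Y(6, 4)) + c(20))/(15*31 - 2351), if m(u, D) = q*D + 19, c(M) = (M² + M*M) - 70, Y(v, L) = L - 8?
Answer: -31/82 ≈ -0.37805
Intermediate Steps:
Y(v, L) = -8 + L
c(M) = -70 + 2*M² (c(M) = (M² + M²) - 70 = 2*M² - 70 = -70 + 2*M²)
m(u, D) = 19 + 9*D (m(u, D) = 9*D + 19 = 19 + 9*D)
(m(-3, Y(6, 4)) + c(20))/(15*31 - 2351) = ((19 + 9*(-8 + 4)) + (-70 + 2*20²))/(15*31 - 2351) = ((19 + 9*(-4)) + (-70 + 2*400))/(465 - 2351) = ((19 - 36) + (-70 + 800))/(-1886) = (-17 + 730)*(-1/1886) = 713*(-1/1886) = -31/82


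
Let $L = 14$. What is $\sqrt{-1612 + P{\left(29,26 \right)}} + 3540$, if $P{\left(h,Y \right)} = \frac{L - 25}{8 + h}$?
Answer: $3540 + \frac{i \sqrt{2207235}}{37} \approx 3540.0 + 40.153 i$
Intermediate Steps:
$P{\left(h,Y \right)} = - \frac{11}{8 + h}$ ($P{\left(h,Y \right)} = \frac{14 - 25}{8 + h} = - \frac{11}{8 + h}$)
$\sqrt{-1612 + P{\left(29,26 \right)}} + 3540 = \sqrt{-1612 - \frac{11}{8 + 29}} + 3540 = \sqrt{-1612 - \frac{11}{37}} + 3540 = \sqrt{- \frac{59655}{37}} + 3540 = \frac{i \sqrt{2207235}}{37} + 3540 = 3540 + \frac{i \sqrt{2207235}}{37}$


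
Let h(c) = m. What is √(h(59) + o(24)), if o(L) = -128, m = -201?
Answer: I*√329 ≈ 18.138*I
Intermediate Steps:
h(c) = -201
√(h(59) + o(24)) = √(-201 - 128) = √(-329) = I*√329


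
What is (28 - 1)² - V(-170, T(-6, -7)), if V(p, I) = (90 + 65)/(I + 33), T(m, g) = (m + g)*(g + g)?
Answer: 31316/43 ≈ 728.28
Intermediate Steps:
T(m, g) = 2*g*(g + m) (T(m, g) = (g + m)*(2*g) = 2*g*(g + m))
V(p, I) = 155/(33 + I)
(28 - 1)² - V(-170, T(-6, -7)) = (28 - 1)² - 155/(33 + 2*(-7)*(-7 - 6)) = 27² - 155/(33 + 2*(-7)*(-13)) = 729 - 155/(33 + 182) = 729 - 155/215 = 729 - 1*31/43 = 729 - 31/43 = 31316/43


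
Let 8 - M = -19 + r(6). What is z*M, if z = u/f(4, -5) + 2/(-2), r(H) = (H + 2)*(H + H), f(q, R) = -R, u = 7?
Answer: -138/5 ≈ -27.600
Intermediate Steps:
r(H) = 2*H*(2 + H) (r(H) = (2 + H)*(2*H) = 2*H*(2 + H))
M = -69 (M = 8 - (-19 + 2*6*(2 + 6)) = 8 - (-19 + 2*6*8) = 8 - (-19 + 96) = 8 - 1*77 = 8 - 77 = -69)
z = 2/5 (z = 7/((-1*(-5))) + 2/(-2) = 7/5 + 2*(-1/2) = 7*(1/5) - 1 = 7/5 - 1 = 2/5 ≈ 0.40000)
z*M = (2/5)*(-69) = -138/5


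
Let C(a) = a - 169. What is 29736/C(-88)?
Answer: -29736/257 ≈ -115.70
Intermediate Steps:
C(a) = -169 + a
29736/C(-88) = 29736/(-169 - 88) = 29736/(-257) = 29736*(-1/257) = -29736/257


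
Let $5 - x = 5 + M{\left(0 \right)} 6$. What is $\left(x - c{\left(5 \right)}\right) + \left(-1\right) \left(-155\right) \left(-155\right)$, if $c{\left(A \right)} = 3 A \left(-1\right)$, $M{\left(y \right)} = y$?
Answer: $-24010$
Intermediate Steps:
$c{\left(A \right)} = - 3 A$
$x = 0$ ($x = 5 - \left(5 + 0 \cdot 6\right) = 5 - \left(5 + 0\right) = 5 - 5 = 0$)
$\left(x - c{\left(5 \right)}\right) + \left(-1\right) \left(-155\right) \left(-155\right) = \left(0 - \left(-3\right) 5\right) + \left(-1\right) \left(-155\right) \left(-155\right) = \left(0 - -15\right) + 155 \left(-155\right) = \left(0 + 15\right) - 24025 = 15 - 24025 = -24010$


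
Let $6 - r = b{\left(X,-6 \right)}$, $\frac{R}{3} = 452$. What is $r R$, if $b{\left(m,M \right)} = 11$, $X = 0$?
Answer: $-6780$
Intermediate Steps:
$R = 1356$ ($R = 3 \cdot 452 = 1356$)
$r = -5$ ($r = 6 - 11 = -5$)
$r R = \left(-5\right) 1356 = -6780$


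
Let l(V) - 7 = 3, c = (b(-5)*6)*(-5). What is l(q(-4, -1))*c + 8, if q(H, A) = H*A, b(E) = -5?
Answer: 1508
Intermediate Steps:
c = 150 (c = -5*6*(-5) = -30*(-5) = 150)
q(H, A) = A*H
l(V) = 10 (l(V) = 7 + 3 = 10)
l(q(-4, -1))*c + 8 = 10*150 + 8 = 1500 + 8 = 1508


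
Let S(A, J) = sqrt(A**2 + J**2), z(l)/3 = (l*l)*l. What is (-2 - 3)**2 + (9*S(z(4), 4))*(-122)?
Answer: 25 - 4392*sqrt(2305) ≈ -2.1084e+5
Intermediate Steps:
z(l) = 3*l**3 (z(l) = 3*((l*l)*l) = 3*(l**2*l) = 3*l**3)
(-2 - 3)**2 + (9*S(z(4), 4))*(-122) = (-2 - 3)**2 + (9*sqrt((3*4**3)**2 + 4**2))*(-122) = (-5)**2 + (9*sqrt((3*64)**2 + 16))*(-122) = 25 + (9*sqrt(192**2 + 16))*(-122) = 25 + (9*sqrt(36864 + 16))*(-122) = 25 + (9*sqrt(36880))*(-122) = 25 + (9*(4*sqrt(2305)))*(-122) = 25 + (36*sqrt(2305))*(-122) = 25 - 4392*sqrt(2305)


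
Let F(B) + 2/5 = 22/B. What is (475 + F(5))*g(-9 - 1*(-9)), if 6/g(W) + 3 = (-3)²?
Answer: 479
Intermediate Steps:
F(B) = -⅖ + 22/B
g(W) = 1 (g(W) = 6/(-3 + (-3)²) = 6/(-3 + 9) = 6/6 = 6*(⅙) = 1)
(475 + F(5))*g(-9 - 1*(-9)) = (475 + (-⅖ + 22/5))*1 = (475 + 4)*1 = 479*1 = 479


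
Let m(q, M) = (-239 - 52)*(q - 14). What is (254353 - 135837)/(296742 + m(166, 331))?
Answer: 59258/126255 ≈ 0.46935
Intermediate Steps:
m(q, M) = 4074 - 291*q (m(q, M) = -291*(-14 + q) = 4074 - 291*q)
(254353 - 135837)/(296742 + m(166, 331)) = (254353 - 135837)/(296742 + (4074 - 291*166)) = 118516/(296742 + (4074 - 48306)) = 118516/(296742 - 44232) = 118516/252510 = 118516*(1/252510) = 59258/126255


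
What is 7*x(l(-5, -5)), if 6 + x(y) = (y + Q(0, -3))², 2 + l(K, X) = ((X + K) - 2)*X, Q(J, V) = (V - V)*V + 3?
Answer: 26005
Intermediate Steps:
Q(J, V) = 3 (Q(J, V) = 0*V + 3 = 0 + 3 = 3)
l(K, X) = -2 + X*(-2 + K + X) (l(K, X) = -2 + ((X + K) - 2)*X = -2 + ((K + X) - 2)*X = -2 + (-2 + K + X)*X = -2 + X*(-2 + K + X))
x(y) = -6 + (3 + y)² (x(y) = -6 + (y + 3)² = -6 + (3 + y)²)
7*x(l(-5, -5)) = 7*(-6 + (3 + (-2 + (-5)² - 2*(-5) - 5*(-5)))²) = 7*(-6 + (3 + (-2 + 25 + 10 + 25))²) = 7*(-6 + (3 + 58)²) = 7*(-6 + 61²) = 7*(-6 + 3721) = 7*3715 = 26005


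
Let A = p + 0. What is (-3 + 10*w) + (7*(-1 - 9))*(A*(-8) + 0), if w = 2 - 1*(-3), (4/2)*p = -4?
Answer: -1073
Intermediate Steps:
p = -2 (p = (1/2)*(-4) = -2)
A = -2 (A = -2 + 0 = -2)
w = 5 (w = 2 + 3 = 5)
(-3 + 10*w) + (7*(-1 - 9))*(A*(-8) + 0) = (-3 + 10*5) + (7*(-1 - 9))*(-2*(-8) + 0) = (-3 + 50) + (7*(-10))*(16 + 0) = 47 - 70*16 = 47 - 1120 = -1073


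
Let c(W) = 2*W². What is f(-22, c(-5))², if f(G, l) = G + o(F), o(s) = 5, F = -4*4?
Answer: 289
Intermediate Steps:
F = -16
f(G, l) = 5 + G (f(G, l) = G + 5 = 5 + G)
f(-22, c(-5))² = (5 - 22)² = (-17)² = 289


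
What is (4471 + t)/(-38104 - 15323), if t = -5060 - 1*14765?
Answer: 5118/17809 ≈ 0.28738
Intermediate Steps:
t = -19825 (t = -5060 - 14765 = -19825)
(4471 + t)/(-38104 - 15323) = (4471 - 19825)/(-38104 - 15323) = -15354/(-53427) = -15354*(-1/53427) = 5118/17809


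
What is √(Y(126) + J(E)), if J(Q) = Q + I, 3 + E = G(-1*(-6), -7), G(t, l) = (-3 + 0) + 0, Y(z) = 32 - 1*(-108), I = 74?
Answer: 4*√13 ≈ 14.422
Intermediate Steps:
Y(z) = 140 (Y(z) = 32 + 108 = 140)
G(t, l) = -3 (G(t, l) = -3 + 0 = -3)
E = -6 (E = -3 - 3 = -6)
J(Q) = 74 + Q (J(Q) = Q + 74 = 74 + Q)
√(Y(126) + J(E)) = √(140 + (74 - 6)) = √(140 + 68) = √208 = 4*√13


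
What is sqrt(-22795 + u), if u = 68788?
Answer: sqrt(45993) ≈ 214.46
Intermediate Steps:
sqrt(-22795 + u) = sqrt(-22795 + 68788) = sqrt(45993)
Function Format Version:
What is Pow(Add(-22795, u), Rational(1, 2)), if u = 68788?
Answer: Pow(45993, Rational(1, 2)) ≈ 214.46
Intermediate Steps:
Pow(Add(-22795, u), Rational(1, 2)) = Pow(Add(-22795, 68788), Rational(1, 2)) = Pow(45993, Rational(1, 2))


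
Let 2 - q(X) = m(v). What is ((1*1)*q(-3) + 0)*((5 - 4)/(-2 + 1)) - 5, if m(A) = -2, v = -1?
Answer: -9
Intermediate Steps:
q(X) = 4 (q(X) = 2 - 1*(-2) = 2 + 2 = 4)
((1*1)*q(-3) + 0)*((5 - 4)/(-2 + 1)) - 5 = ((1*1)*4 + 0)*((5 - 4)/(-2 + 1)) - 5 = (1*4 + 0)*(1/(-1)) - 5 = (4 + 0)*(1*(-1)) - 5 = 4*(-1) - 5 = -4 - 5 = -9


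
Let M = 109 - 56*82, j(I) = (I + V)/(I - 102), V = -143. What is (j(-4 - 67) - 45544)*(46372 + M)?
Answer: -330039158322/173 ≈ -1.9077e+9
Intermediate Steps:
j(I) = (-143 + I)/(-102 + I) (j(I) = (I - 143)/(I - 102) = (-143 + I)/(-102 + I))
M = -4483 (M = 109 - 4592 = -4483)
(j(-4 - 67) - 45544)*(46372 + M) = ((-143 + (-4 - 67))/(-102 + (-4 - 67)) - 45544)*(46372 - 4483) = ((-143 - 71)/(-102 - 71) - 45544)*41889 = (-214/(-173) - 45544)*41889 = (-1/173*(-214) - 45544)*41889 = (214/173 - 45544)*41889 = -7878898/173*41889 = -330039158322/173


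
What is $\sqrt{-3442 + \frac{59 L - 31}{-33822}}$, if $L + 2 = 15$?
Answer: $\frac{i \sqrt{109372888370}}{5637} \approx 58.669 i$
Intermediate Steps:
$L = 13$ ($L = -2 + 15 = 13$)
$\sqrt{-3442 + \frac{59 L - 31}{-33822}} = \sqrt{-3442 + \frac{59 \cdot 13 - 31}{-33822}} = \sqrt{-3442 + \left(767 - 31\right) \left(- \frac{1}{33822}\right)} = \sqrt{-3442 + 736 \left(- \frac{1}{33822}\right)} = \sqrt{-3442 - \frac{368}{16911}} = \sqrt{- \frac{58208030}{16911}} = \frac{i \sqrt{109372888370}}{5637}$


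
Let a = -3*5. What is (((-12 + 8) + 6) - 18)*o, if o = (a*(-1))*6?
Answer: -1440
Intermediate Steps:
a = -15 (a = -1*15 = -15)
o = 90 (o = -15*(-1)*6 = 15*6 = 90)
(((-12 + 8) + 6) - 18)*o = (((-12 + 8) + 6) - 18)*90 = ((-4 + 6) - 18)*90 = (2 - 18)*90 = -16*90 = -1440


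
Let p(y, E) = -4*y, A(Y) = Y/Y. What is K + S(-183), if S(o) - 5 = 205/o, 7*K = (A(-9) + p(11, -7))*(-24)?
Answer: 193826/1281 ≈ 151.31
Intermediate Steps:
A(Y) = 1
K = 1032/7 (K = ((1 - 4*11)*(-24))/7 = ((1 - 44)*(-24))/7 = (-43*(-24))/7 = (1/7)*1032 = 1032/7 ≈ 147.43)
S(o) = 5 + 205/o
K + S(-183) = 1032/7 + (5 + 205/(-183)) = 1032/7 + (5 + 205*(-1/183)) = 1032/7 + (5 - 205/183) = 1032/7 + 710/183 = 193826/1281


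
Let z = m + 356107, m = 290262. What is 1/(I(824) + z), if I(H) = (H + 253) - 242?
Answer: 1/647204 ≈ 1.5451e-6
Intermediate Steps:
I(H) = 11 + H (I(H) = (253 + H) - 242 = 11 + H)
z = 646369 (z = 290262 + 356107 = 646369)
1/(I(824) + z) = 1/((11 + 824) + 646369) = 1/(835 + 646369) = 1/647204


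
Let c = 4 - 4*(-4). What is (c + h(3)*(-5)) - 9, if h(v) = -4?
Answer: 31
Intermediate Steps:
c = 20 (c = 4 + 16 = 20)
(c + h(3)*(-5)) - 9 = (20 - 4*(-5)) - 9 = (20 + 20) - 9 = 40 - 9 = 31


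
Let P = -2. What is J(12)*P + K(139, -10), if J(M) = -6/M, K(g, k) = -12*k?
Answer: 121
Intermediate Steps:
J(12)*P + K(139, -10) = -6/12*(-2) - 12*(-10) = -6*1/12*(-2) + 120 = -½*(-2) + 120 = 1 + 120 = 121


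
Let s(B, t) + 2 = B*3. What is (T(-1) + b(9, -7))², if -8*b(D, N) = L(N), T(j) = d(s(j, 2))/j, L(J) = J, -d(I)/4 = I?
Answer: 23409/64 ≈ 365.77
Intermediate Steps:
s(B, t) = -2 + 3*B (s(B, t) = -2 + B*3 = -2 + 3*B)
d(I) = -4*I
T(j) = (8 - 12*j)/j (T(j) = (-4*(-2 + 3*j))/j = (8 - 12*j)/j)
b(D, N) = -N/8
(T(-1) + b(9, -7))² = ((-12 + 8/(-1)) - ⅛*(-7))² = ((-12 + 8*(-1)) + 7/8)² = ((-12 - 8) + 7/8)² = (-20 + 7/8)² = (-153/8)² = 23409/64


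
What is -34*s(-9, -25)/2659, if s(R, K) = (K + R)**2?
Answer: -39304/2659 ≈ -14.781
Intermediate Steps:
-34*s(-9, -25)/2659 = -34*(-25 - 9)**2/2659 = -34*(-34)**2/2659 = -39304/2659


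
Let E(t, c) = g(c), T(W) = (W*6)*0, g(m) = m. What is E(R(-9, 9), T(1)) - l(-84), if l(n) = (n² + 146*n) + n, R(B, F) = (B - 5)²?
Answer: 5292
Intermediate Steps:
T(W) = 0 (T(W) = (6*W)*0 = 0)
R(B, F) = (-5 + B)²
E(t, c) = c
l(n) = n² + 147*n
E(R(-9, 9), T(1)) - l(-84) = 0 - (-84)*(147 - 84) = 0 - (-84)*63 = 0 - 1*(-5292) = 0 + 5292 = 5292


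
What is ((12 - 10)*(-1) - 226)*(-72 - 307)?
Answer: 86412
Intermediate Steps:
((12 - 10)*(-1) - 226)*(-72 - 307) = (2*(-1) - 226)*(-379) = (-2 - 226)*(-379) = -228*(-379) = 86412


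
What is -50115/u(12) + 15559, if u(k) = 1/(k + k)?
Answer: -1187201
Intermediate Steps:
u(k) = 1/(2*k)
-50115/u(12) + 15559 = -50115/((1/2)/12) + 15559 = -50115/((1/2)*(1/12)) + 15559 = -50115/1/24 + 15559 = -50115*24 + 15559 = -1202760 + 15559 = -1187201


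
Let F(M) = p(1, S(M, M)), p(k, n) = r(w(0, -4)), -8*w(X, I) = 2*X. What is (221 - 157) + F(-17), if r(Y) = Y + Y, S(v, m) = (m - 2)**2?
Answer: 64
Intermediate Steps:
S(v, m) = (-2 + m)**2
w(X, I) = -X/4
r(Y) = 2*Y
p(k, n) = 0 (p(k, n) = 2*(-1/4*0) = 2*0 = 0)
F(M) = 0
(221 - 157) + F(-17) = (221 - 157) + 0 = 64 + 0 = 64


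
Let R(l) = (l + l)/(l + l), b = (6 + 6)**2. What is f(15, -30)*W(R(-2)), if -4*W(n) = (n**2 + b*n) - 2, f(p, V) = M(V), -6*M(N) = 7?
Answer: 1001/24 ≈ 41.708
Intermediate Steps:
M(N) = -7/6 (M(N) = -1/6*7 = -7/6)
b = 144 (b = 12**2 = 144)
f(p, V) = -7/6
R(l) = 1 (R(l) = (2*l)/((2*l)) = (2*l)*(1/(2*l)) = 1)
W(n) = 1/2 - 36*n - n**2/4 (W(n) = -((n**2 + 144*n) - 2)/4 = -(-2 + n**2 + 144*n)/4 = 1/2 - 36*n - n**2/4)
f(15, -30)*W(R(-2)) = -7*(1/2 - 36*1 - 1/4*1**2)/6 = -7*(1/2 - 36 - 1/4*1)/6 = -7*(1/2 - 36 - 1/4)/6 = -7/6*(-143/4) = 1001/24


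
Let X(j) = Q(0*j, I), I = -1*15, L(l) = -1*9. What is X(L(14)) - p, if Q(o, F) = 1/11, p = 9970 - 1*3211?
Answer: -74348/11 ≈ -6758.9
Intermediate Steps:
L(l) = -9
p = 6759 (p = 9970 - 3211 = 6759)
I = -15
Q(o, F) = 1/11
X(j) = 1/11
X(L(14)) - p = 1/11 - 1*6759 = 1/11 - 6759 = -74348/11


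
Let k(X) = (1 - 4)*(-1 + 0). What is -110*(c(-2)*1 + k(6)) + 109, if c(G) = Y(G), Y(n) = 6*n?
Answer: 1099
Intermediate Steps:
k(X) = 3 (k(X) = -3*(-1) = 3)
c(G) = 6*G
-110*(c(-2)*1 + k(6)) + 109 = -110*((6*(-2))*1 + 3) + 109 = -110*(-12*1 + 3) + 109 = -110*(-12 + 3) + 109 = -110*(-9) + 109 = 990 + 109 = 1099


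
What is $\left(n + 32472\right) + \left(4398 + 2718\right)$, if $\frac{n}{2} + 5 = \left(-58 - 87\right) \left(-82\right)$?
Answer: $63358$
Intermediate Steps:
$n = 23770$ ($n = -10 + 2 \left(-58 - 87\right) \left(-82\right) = -10 + 2 \left(\left(-145\right) \left(-82\right)\right) = -10 + 2 \cdot 11890 = -10 + 23780 = 23770$)
$\left(n + 32472\right) + \left(4398 + 2718\right) = \left(23770 + 32472\right) + \left(4398 + 2718\right) = 56242 + 7116 = 63358$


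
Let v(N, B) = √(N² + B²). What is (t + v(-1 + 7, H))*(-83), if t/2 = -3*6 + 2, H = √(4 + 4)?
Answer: 2656 - 166*√11 ≈ 2105.4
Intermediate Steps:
H = 2*√2 (H = √8 = 2*√2 ≈ 2.8284)
v(N, B) = √(B² + N²)
t = -32 (t = 2*(-3*6 + 2) = 2*(-18 + 2) = 2*(-16) = -32)
(t + v(-1 + 7, H))*(-83) = (-32 + √((2*√2)² + (-1 + 7)²))*(-83) = (-32 + √(8 + 6²))*(-83) = (-32 + √(8 + 36))*(-83) = (-32 + √44)*(-83) = (-32 + 2*√11)*(-83) = 2656 - 166*√11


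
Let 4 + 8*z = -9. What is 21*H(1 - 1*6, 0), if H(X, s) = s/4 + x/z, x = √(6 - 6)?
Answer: 0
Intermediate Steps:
z = -13/8 (z = -½ + (⅛)*(-9) = -½ - 9/8 = -13/8 ≈ -1.6250)
x = 0 (x = √0 = 0)
H(X, s) = s/4 (H(X, s) = s/4 + 0/(-13/8) = s*(¼) + 0*(-8/13) = s/4 + 0 = s/4)
21*H(1 - 1*6, 0) = 21*((¼)*0) = 21*0 = 0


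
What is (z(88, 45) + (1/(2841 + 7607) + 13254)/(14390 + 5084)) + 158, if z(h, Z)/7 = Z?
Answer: 96377116289/203464352 ≈ 473.68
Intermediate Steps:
z(h, Z) = 7*Z
(z(88, 45) + (1/(2841 + 7607) + 13254)/(14390 + 5084)) + 158 = (7*45 + (1/(2841 + 7607) + 13254)/(14390 + 5084)) + 158 = (315 + (1/10448 + 13254)/19474) + 158 = (315 + (1/10448 + 13254)*(1/19474)) + 158 = (315 + (138477793/10448)*(1/19474)) + 158 = (315 + 138477793/203464352) + 158 = 64229748673/203464352 + 158 = 96377116289/203464352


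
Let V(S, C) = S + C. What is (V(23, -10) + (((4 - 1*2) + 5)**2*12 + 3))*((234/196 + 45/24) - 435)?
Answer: -25566867/98 ≈ -2.6089e+5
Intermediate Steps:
V(S, C) = C + S
(V(23, -10) + (((4 - 1*2) + 5)**2*12 + 3))*((234/196 + 45/24) - 435) = ((-10 + 23) + (((4 - 1*2) + 5)**2*12 + 3))*((234/196 + 45/24) - 435) = (13 + (((4 - 2) + 5)**2*12 + 3))*((234*(1/196) + 45*(1/24)) - 435) = (13 + ((2 + 5)**2*12 + 3))*((117/98 + 15/8) - 435) = (13 + (7**2*12 + 3))*(1203/392 - 435) = (13 + (49*12 + 3))*(-169317/392) = (13 + (588 + 3))*(-169317/392) = (13 + 591)*(-169317/392) = 604*(-169317/392) = -25566867/98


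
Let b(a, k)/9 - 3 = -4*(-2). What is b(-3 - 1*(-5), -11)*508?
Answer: 50292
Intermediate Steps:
b(a, k) = 99 (b(a, k) = 27 + 9*(-4*(-2)) = 27 + 9*8 = 27 + 72 = 99)
b(-3 - 1*(-5), -11)*508 = 99*508 = 50292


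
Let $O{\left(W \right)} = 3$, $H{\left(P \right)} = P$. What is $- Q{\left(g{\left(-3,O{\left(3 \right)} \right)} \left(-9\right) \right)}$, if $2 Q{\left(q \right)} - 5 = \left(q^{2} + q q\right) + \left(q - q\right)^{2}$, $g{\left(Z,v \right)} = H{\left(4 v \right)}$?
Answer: $- \frac{23333}{2} \approx -11667.0$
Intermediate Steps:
$g{\left(Z,v \right)} = 4 v$
$Q{\left(q \right)} = \frac{5}{2} + q^{2}$ ($Q{\left(q \right)} = \frac{5}{2} + \frac{\left(q^{2} + q q\right) + \left(q - q\right)^{2}}{2} = \frac{5}{2} + \frac{\left(q^{2} + q^{2}\right) + 0^{2}}{2} = \frac{5}{2} + \frac{2 q^{2} + 0}{2} = \frac{5}{2} + \frac{2 q^{2}}{2} = \frac{5}{2} + q^{2}$)
$- Q{\left(g{\left(-3,O{\left(3 \right)} \right)} \left(-9\right) \right)} = - (\frac{5}{2} + \left(4 \cdot 3 \left(-9\right)\right)^{2}) = - (\frac{5}{2} + \left(12 \left(-9\right)\right)^{2}) = - (\frac{5}{2} + \left(-108\right)^{2}) = - (\frac{5}{2} + 11664) = \left(-1\right) \frac{23333}{2} = - \frac{23333}{2}$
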